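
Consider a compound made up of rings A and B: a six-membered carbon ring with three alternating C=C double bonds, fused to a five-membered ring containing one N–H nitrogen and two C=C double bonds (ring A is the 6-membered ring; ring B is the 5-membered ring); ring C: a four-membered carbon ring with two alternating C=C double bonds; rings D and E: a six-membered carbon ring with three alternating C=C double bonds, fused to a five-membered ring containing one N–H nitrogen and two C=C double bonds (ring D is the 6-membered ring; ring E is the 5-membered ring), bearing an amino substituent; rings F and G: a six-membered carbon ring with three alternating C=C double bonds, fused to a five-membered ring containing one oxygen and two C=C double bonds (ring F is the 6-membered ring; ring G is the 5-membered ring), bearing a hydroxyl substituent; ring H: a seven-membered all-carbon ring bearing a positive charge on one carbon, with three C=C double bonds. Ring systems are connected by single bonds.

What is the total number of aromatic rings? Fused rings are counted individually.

7

Rings A and B form a fused bicyclic system (with one N–H) with 9 sp² atoms and 10 π electrons from ring double bonds plus a heteroatom lone pair. 10 = 4(2)+2, so the system is aromatic and both rings count as aromatic (indole).
Ring C has only sp² ring atoms; a planar conformation would have a fully conjugated π system of 4 electrons. But 4 = 4(1), which is 4n not 4n+2, so ring C is not aromatic (cyclobutadiene) — cyclobutadiene is antiaromatic and distorts to a rectangle.
Rings D and E form a fused bicyclic system (with one N–H) with 9 sp² atoms and 10 π electrons from ring double bonds plus a heteroatom lone pair. 10 = 4(2)+2, so the system is aromatic and both rings count as aromatic (indole).
Rings F and G form a fused bicyclic system (with one oxygen) with 9 sp² atoms and 10 π electrons from ring double bonds plus a heteroatom lone pair. 10 = 4(2)+2, so the system is aromatic and both rings count as aromatic (benzofuran).
Ring H is planar and fully conjugated; 3 ring double bonds (6 π electrons) plus the carbocation's empty p orbital (0, but keeps the ring conjugated) give 6 π electrons. That satisfies 4n+2 with n=1, so ring H is aromatic (tropylium cation).
Aromatic: A, B, D, E, F, G, H. Total: 7.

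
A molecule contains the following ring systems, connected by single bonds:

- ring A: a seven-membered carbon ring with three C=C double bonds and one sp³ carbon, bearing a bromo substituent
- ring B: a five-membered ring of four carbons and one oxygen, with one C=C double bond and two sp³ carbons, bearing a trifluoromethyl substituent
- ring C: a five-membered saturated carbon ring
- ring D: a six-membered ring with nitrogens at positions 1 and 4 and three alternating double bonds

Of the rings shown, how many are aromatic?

Ring A has one sp³ carbon, so it is not fully conjugated — not aromatic (cycloheptatriene).
Ring B has two sp³ carbons, so it is not fully conjugated — not aromatic (2,3-dihydrofuran).
Ring C has only sp³ atoms, so it is not fully conjugated — not aromatic (cyclopentane).
Ring D is fully conjugated (every ring atom contributes a p orbital); 3 ring double bonds give 6 π electrons. Since 6 = 4n+2 (n=1), ring D is aromatic (pyrazine).
Aromatic: D. Total: 1.

1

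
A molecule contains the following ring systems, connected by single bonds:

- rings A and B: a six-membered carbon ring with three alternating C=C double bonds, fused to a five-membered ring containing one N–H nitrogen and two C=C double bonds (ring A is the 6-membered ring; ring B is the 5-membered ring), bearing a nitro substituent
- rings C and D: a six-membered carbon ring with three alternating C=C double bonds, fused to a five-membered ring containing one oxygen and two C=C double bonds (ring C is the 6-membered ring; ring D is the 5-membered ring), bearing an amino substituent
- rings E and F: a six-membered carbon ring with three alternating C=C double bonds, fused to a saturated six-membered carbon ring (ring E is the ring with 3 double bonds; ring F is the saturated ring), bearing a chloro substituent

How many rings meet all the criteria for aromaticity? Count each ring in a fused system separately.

5

Rings A and B form a fused bicyclic system (with one N–H) with 9 sp² atoms and 10 π electrons from ring double bonds plus a heteroatom lone pair. 10 = 4(2)+2, so the system is aromatic and both rings count as aromatic (indole).
Rings C and D form a fused bicyclic system (with one oxygen) with 9 sp² atoms and 10 π electrons from ring double bonds plus a heteroatom lone pair. 10 = 4(2)+2, so the system is aromatic and both rings count as aromatic (benzofuran).
Ring E has a continuous p-orbital overlap around the ring; 3 ring double bonds give 6 π electrons. Since 6 = 4n+2 (n=1), ring E is aromatic (benzene ring).
Ring F has four sp³ carbons, so it is not fully conjugated — not aromatic (cyclohexane ring).
Aromatic: A, B, C, D, E. Total: 5.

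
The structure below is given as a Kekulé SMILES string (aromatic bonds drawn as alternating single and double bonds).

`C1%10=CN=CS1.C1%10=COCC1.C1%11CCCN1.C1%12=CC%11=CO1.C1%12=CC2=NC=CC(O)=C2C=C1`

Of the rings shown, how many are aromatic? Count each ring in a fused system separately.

4

The SMILES encodes a five-membered ring with a sulfur at position 1 and a nitrogen at position 3 (in a C=N bond), with two double bonds; a five-membered ring of four carbons and one oxygen, with one C=C double bond and two sp³ carbons; a five-membered saturated ring of four carbons and one N–H nitrogen; a five-membered ring of four carbons and one oxygen, with two C=C double bonds; two fused six-membered rings, each with three alternating double bonds; one ring is all carbon and the other has one ring nitrogen.
The 5-membered ring with one sulfur and one =N– is fully conjugated (every ring atom contributes a p orbital); 2 ring double bonds (4 π electrons) plus a heteroatom lone pair (2) give 6 π electrons. Since 6 = 4n+2 (n=1), it is aromatic (thiazole).
The 5-membered ring with one oxygen has two sp³ carbons, so it is not fully conjugated — not aromatic (2,3-dihydrofuran).
The 5-membered ring with one N–H has only sp³ atoms, so it is not fully conjugated — not aromatic (pyrrolidine).
The second 5-membered ring with one oxygen is planar and fully conjugated; 2 ring double bonds (4 π electrons) plus a heteroatom lone pair (2) give 6 π electrons. Since 6 = 4n+2 (n=1), it is aromatic (furan).
The fused 6/6-membered bicyclic (with one nitrogen) is a single π system with 10 sp² atoms and 10 π electrons from ring double bonds. 10 = 4(2)+2, so the system is aromatic and both rings count as aromatic (quinoline).
4 of the 6 rings are aromatic. Total: 4.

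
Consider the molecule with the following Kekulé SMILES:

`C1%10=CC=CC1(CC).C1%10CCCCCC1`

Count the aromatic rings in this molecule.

The SMILES encodes a five-membered carbon ring with two conjugated C=C double bonds and one sp³ carbon; a seven-membered saturated carbon ring.
The 5-membered ring has one sp³ carbon, so it is not fully conjugated — not aromatic (cyclopentadiene).
The 7-membered ring has only sp³ atoms, so it is not fully conjugated — not aromatic (cycloheptane).
None of the rings are aromatic. Total: 0.

0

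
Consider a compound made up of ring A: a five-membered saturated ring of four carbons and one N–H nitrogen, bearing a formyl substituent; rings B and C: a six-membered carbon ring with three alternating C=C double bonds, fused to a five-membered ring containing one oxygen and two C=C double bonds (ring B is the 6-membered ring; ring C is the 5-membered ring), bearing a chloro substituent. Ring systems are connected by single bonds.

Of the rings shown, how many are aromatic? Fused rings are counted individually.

2

Ring A has only sp³ atoms, so it is not fully conjugated — not aromatic (pyrrolidine).
Rings B and C form a fused bicyclic system (with one oxygen) with 9 sp² atoms and 10 π electrons from ring double bonds plus a heteroatom lone pair. 10 = 4(2)+2, so the system is aromatic and both rings count as aromatic (benzofuran).
Aromatic: B, C. Total: 2.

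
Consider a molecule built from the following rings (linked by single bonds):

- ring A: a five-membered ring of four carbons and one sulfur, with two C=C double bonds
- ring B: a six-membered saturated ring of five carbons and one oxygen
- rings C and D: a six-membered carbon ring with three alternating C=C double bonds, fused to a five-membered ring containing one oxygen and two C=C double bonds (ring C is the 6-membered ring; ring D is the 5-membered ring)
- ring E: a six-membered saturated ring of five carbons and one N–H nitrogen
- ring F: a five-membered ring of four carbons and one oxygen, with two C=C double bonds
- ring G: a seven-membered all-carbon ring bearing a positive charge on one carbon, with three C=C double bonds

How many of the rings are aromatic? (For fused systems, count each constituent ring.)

5

Ring A has a continuous p-orbital overlap around the ring; 2 ring double bonds (4 π electrons) plus a heteroatom lone pair (2) give 6 π electrons. That satisfies 4n+2 with n=1, so ring A is aromatic (thiophene).
Ring B has only sp³ atoms, so it is not fully conjugated — not aromatic (tetrahydropyran).
Rings C and D form a fused bicyclic system (with one oxygen) with 9 sp² atoms and 10 π electrons from ring double bonds plus a heteroatom lone pair. 10 = 4(2)+2, so the system is aromatic and both rings count as aromatic (benzofuran).
Ring E has only sp³ atoms, so it is not fully conjugated — not aromatic (piperidine).
Ring F is planar and fully conjugated; 2 ring double bonds (4 π electrons) plus a heteroatom lone pair (2) give 6 π electrons. 6 = 4(1)+2, so ring F is aromatic (furan).
Ring G is fully conjugated (every ring atom contributes a p orbital); 3 ring double bonds (6 π electrons) plus the carbocation's empty p orbital (0, but keeps the ring conjugated) give 6 π electrons. That satisfies 4n+2 with n=1, so ring G is aromatic (tropylium cation).
Aromatic: A, C, D, F, G. Total: 5.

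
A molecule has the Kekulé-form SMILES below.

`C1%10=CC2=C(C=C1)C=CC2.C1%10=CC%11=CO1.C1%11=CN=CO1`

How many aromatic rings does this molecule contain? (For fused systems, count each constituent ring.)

The SMILES encodes a six-membered carbon ring with three alternating C=C double bonds, fused to a five-membered carbon ring containing one C=C double bond and one sp³ carbon; a five-membered ring of four carbons and one oxygen, with two C=C double bonds; a five-membered ring with an oxygen at position 1 and a nitrogen at position 3 (in a C=N bond), with two double bonds.
The 6-membered ring is fully conjugated (every ring atom contributes a p orbital); 3 ring double bonds give 6 π electrons. 6 = 4(1)+2, so it is aromatic (benzene ring).
The 5-membered ring has one sp³ carbon, so it is not fully conjugated — not aromatic (cyclopentene ring).
The 5-membered ring with one oxygen is fully conjugated (every ring atom contributes a p orbital); 2 ring double bonds (4 π electrons) plus a heteroatom lone pair (2) give 6 π electrons. 6 = 4(1)+2, so it is aromatic (furan).
The 5-membered ring with one oxygen and one =N– is fully conjugated (every ring atom contributes a p orbital); 2 ring double bonds (4 π electrons) plus a heteroatom lone pair (2) give 6 π electrons. Since 6 = 4n+2 (n=1), it is aromatic (oxazole).
3 of the 4 rings are aromatic. Total: 3.

3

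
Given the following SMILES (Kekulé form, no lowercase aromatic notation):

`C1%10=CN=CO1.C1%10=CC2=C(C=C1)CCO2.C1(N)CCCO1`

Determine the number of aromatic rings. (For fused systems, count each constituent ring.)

The SMILES encodes a five-membered ring with an oxygen at position 1 and a nitrogen at position 3 (in a C=N bond), with two double bonds; a six-membered carbon ring with three alternating C=C double bonds, fused to a five-membered ring containing one oxygen and two sp³ carbons; a five-membered saturated ring of four carbons and one oxygen.
The 5-membered ring with one oxygen and one =N– has a continuous p-orbital overlap around the ring; 2 ring double bonds (4 π electrons) plus a heteroatom lone pair (2) give 6 π electrons. 6 = 4(1)+2, so it is aromatic (oxazole).
The 6-membered ring has a continuous p-orbital overlap around the ring; 3 ring double bonds give 6 π electrons. That satisfies 4n+2 with n=1, so it is aromatic (benzene ring).
The 5-membered ring with one oxygen has two sp³ carbons, so it is not fully conjugated — not aromatic (oxolane ring).
The second 5-membered ring with one oxygen has only sp³ atoms, so it is not fully conjugated — not aromatic (tetrahydrofuran).
2 of the 4 rings are aromatic. Total: 2.

2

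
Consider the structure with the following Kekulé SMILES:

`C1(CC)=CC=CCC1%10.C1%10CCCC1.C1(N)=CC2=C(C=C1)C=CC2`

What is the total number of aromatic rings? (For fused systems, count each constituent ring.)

1

The SMILES encodes a six-membered carbon ring with two conjugated C=C double bonds and two sp³ carbons; a five-membered saturated carbon ring; a six-membered carbon ring with three alternating C=C double bonds, fused to a five-membered carbon ring containing one C=C double bond and one sp³ carbon.
The 6-membered ring has two sp³ carbons, so it is not fully conjugated — not aromatic (1,3-cyclohexadiene).
The 5-membered ring has only sp³ atoms, so it is not fully conjugated — not aromatic (cyclopentane).
The second 6-membered ring is planar and fully conjugated; 3 ring double bonds give 6 π electrons. That satisfies 4n+2 with n=1, so it is aromatic (benzene ring).
The second 5-membered ring has one sp³ carbon, so it is not fully conjugated — not aromatic (cyclopentene ring).
1 of the 4 rings is aromatic. Total: 1.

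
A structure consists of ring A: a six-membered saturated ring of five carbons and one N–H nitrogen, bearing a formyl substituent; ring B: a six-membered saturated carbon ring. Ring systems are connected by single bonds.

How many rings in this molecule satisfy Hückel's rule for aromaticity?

0

Ring A has only sp³ atoms, so it is not fully conjugated — not aromatic (piperidine).
Ring B has only sp³ atoms, so it is not fully conjugated — not aromatic (cyclohexane).
No ring is aromatic. Total: 0.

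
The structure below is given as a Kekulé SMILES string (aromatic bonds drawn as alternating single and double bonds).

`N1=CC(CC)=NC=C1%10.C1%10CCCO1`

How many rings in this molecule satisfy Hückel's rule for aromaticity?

The SMILES encodes a six-membered ring with nitrogens at positions 1 and 4 and three alternating double bonds; a five-membered saturated ring of four carbons and one oxygen.
The 6-membered ring with two nitrogens (1,4) is planar and fully conjugated; 3 ring double bonds give 6 π electrons. Since 6 = 4n+2 (n=1), it is aromatic (pyrazine).
The 5-membered ring with one oxygen has only sp³ atoms, so it is not fully conjugated — not aromatic (tetrahydrofuran).
1 of the 2 rings is aromatic. Total: 1.

1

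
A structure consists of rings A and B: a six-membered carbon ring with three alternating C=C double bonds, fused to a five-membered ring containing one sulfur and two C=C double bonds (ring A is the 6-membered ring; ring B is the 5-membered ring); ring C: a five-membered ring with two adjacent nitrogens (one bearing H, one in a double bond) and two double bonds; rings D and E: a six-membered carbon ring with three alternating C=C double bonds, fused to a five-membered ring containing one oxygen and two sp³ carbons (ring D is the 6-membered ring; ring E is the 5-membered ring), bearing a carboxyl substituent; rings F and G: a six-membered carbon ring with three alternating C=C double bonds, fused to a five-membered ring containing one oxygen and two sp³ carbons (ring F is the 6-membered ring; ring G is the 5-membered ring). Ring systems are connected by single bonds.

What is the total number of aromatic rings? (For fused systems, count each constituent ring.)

Rings A and B form a fused bicyclic system (with one sulfur) with 9 sp² atoms and 10 π electrons from ring double bonds plus a heteroatom lone pair. 10 = 4(2)+2, so the system is aromatic and both rings count as aromatic (benzothiophene).
Ring C is fully conjugated (every ring atom contributes a p orbital); 2 ring double bonds (4 π electrons) plus a heteroatom lone pair (2) give 6 π electrons. 6 = 4(1)+2, so ring C is aromatic (pyrazole).
Ring D is fully conjugated (every ring atom contributes a p orbital); 3 ring double bonds give 6 π electrons. 6 = 4(1)+2, so ring D is aromatic (benzene ring).
Ring E has two sp³ carbons, so it is not fully conjugated — not aromatic (oxolane ring).
Ring F is planar and fully conjugated; 3 ring double bonds give 6 π electrons. 6 = 4(1)+2, so ring F is aromatic (benzene ring).
Ring G has two sp³ carbons, so it is not fully conjugated — not aromatic (oxolane ring).
Aromatic: A, B, C, D, F. Total: 5.

5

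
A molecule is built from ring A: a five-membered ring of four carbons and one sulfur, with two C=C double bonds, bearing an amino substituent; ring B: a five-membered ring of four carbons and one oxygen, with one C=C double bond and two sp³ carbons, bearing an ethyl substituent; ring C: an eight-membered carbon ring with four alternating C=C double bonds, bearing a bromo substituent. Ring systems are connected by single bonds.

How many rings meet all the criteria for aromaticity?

1

Ring A is fully conjugated (every ring atom contributes a p orbital); 2 ring double bonds (4 π electrons) plus a heteroatom lone pair (2) give 6 π electrons. 6 = 4(1)+2, so ring A is aromatic (thiophene).
Ring B has two sp³ carbons, so it is not fully conjugated — not aromatic (2,3-dihydrofuran).
Ring C has only sp² ring atoms; a planar conformation would have a fully conjugated π system of 8 electrons. But 8 = 4(2), which is 4n not 4n+2, so ring C is not aromatic (cyclooctatetraene) — cyclooctatetraene distorts into a non-planar tub to avoid antiaromaticity.
Aromatic: A. Total: 1.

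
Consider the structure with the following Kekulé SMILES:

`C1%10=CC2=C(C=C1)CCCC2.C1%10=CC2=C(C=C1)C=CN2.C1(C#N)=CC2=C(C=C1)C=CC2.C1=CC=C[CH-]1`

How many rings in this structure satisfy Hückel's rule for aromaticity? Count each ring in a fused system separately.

The SMILES encodes a six-membered carbon ring with three alternating C=C double bonds, fused to a saturated six-membered carbon ring; a six-membered carbon ring with three alternating C=C double bonds, fused to a five-membered ring containing one N–H nitrogen and two C=C double bonds; a six-membered carbon ring with three alternating C=C double bonds, fused to a five-membered carbon ring containing one C=C double bond and one sp³ carbon; a five-membered all-carbon ring bearing a negative charge on one carbon, with two C=C double bonds.
The 6-membered ring is fully conjugated (every ring atom contributes a p orbital); 3 ring double bonds give 6 π electrons. That satisfies 4n+2 with n=1, so it is aromatic (benzene ring).
The second 6-membered ring has four sp³ carbons, so it is not fully conjugated — not aromatic (cyclohexane ring).
The fused 6/5-membered bicyclic (with one N–H) is a single π system with 9 sp² atoms and 10 π electrons from ring double bonds plus a heteroatom lone pair. 10 = 4(2)+2, so the system is aromatic and both rings count as aromatic (indole).
The third 6-membered ring is fully conjugated (every ring atom contributes a p orbital); 3 ring double bonds give 6 π electrons. 6 = 4(1)+2, so it is aromatic (benzene ring).
The 5-membered ring has one sp³ carbon, so it is not fully conjugated — not aromatic (cyclopentene ring).
The second 5-membered ring is fully conjugated (every ring atom contributes a p orbital); 2 ring double bonds (4 π electrons) plus the carbanion lone pair (2) give 6 π electrons. 6 = 4(1)+2, so it is aromatic (cyclopentadienyl anion).
5 of the 7 rings are aromatic. Total: 5.

5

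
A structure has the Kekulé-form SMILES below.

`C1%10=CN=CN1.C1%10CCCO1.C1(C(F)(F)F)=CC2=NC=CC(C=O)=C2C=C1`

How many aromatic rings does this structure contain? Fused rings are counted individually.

3

The SMILES encodes a five-membered ring with nitrogens at positions 1 and 3 (one bearing H, one in a C=N bond) and two double bonds; a five-membered saturated ring of four carbons and one oxygen; two fused six-membered rings, each with three alternating double bonds; one ring is all carbon and the other has one ring nitrogen.
The 5-membered ring with two nitrogens (one N–H, one =N–) is fully conjugated (every ring atom contributes a p orbital); 2 ring double bonds (4 π electrons) plus a heteroatom lone pair (2) give 6 π electrons. That satisfies 4n+2 with n=1, so it is aromatic (imidazole).
The 5-membered ring with one oxygen has only sp³ atoms, so it is not fully conjugated — not aromatic (tetrahydrofuran).
The fused 6/6-membered bicyclic (with one nitrogen) is a single π system with 10 sp² atoms and 10 π electrons from ring double bonds. 10 = 4(2)+2, so the system is aromatic and both rings count as aromatic (quinoline).
3 of the 4 rings are aromatic. Total: 3.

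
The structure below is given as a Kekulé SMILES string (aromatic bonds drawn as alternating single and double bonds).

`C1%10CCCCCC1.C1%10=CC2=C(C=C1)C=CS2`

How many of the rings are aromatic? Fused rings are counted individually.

2

The SMILES encodes a seven-membered saturated carbon ring; a six-membered carbon ring with three alternating C=C double bonds, fused to a five-membered ring containing one sulfur and two C=C double bonds.
The 7-membered ring has only sp³ atoms, so it is not fully conjugated — not aromatic (cycloheptane).
The fused 6/5-membered bicyclic (with one sulfur) is a single π system with 9 sp² atoms and 10 π electrons from ring double bonds plus a heteroatom lone pair. 10 = 4(2)+2, so the system is aromatic and both rings count as aromatic (benzothiophene).
2 of the 3 rings are aromatic. Total: 2.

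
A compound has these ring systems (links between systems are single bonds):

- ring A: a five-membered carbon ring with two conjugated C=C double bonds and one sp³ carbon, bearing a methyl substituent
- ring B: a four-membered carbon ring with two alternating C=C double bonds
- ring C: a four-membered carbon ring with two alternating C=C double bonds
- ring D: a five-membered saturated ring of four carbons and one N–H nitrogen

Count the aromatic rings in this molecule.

Ring A has one sp³ carbon, so it is not fully conjugated — not aromatic (cyclopentadiene).
Ring B has only sp² ring atoms; a planar conformation would have a fully conjugated π system of 4 electrons. But 4 = 4(1), which is 4n not 4n+2, so ring B is not aromatic (cyclobutadiene) — cyclobutadiene is antiaromatic and distorts to a rectangle.
Ring C has only sp² ring atoms; a planar conformation would have a fully conjugated π system of 4 electrons. But 4 = 4(1), which is 4n not 4n+2, so ring C is not aromatic (cyclobutadiene) — cyclobutadiene is antiaromatic and distorts to a rectangle.
Ring D has only sp³ atoms, so it is not fully conjugated — not aromatic (pyrrolidine).
No ring is aromatic. Total: 0.

0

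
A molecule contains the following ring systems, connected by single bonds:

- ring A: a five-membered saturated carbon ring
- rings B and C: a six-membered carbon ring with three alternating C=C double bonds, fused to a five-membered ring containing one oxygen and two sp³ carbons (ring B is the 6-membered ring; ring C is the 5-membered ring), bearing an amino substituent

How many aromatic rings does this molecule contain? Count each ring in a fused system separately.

Ring A has only sp³ atoms, so it is not fully conjugated — not aromatic (cyclopentane).
Ring B is fully conjugated (every ring atom contributes a p orbital); 3 ring double bonds give 6 π electrons. That satisfies 4n+2 with n=1, so ring B is aromatic (benzene ring).
Ring C has two sp³ carbons, so it is not fully conjugated — not aromatic (oxolane ring).
Aromatic: B. Total: 1.

1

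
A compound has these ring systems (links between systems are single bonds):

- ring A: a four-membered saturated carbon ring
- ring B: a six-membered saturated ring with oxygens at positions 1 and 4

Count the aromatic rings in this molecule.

Ring A has only sp³ atoms, so it is not fully conjugated — not aromatic (cyclobutane).
Ring B has only sp³ atoms, so it is not fully conjugated — not aromatic (1,4-dioxane).
No ring is aromatic. Total: 0.

0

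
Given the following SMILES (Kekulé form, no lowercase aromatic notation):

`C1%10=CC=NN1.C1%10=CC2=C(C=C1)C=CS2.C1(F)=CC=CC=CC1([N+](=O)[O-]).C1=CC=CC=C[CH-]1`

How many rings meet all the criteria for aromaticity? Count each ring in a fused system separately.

3

The SMILES encodes a five-membered ring with two adjacent nitrogens (one bearing H, one in a double bond) and two double bonds; a six-membered carbon ring with three alternating C=C double bonds, fused to a five-membered ring containing one sulfur and two C=C double bonds; a seven-membered carbon ring with three C=C double bonds and one sp³ carbon; a seven-membered all-carbon ring bearing a negative charge on one carbon, with three C=C double bonds.
The 5-membered ring with two adjacent nitrogens (one N–H, one =N–) is fully conjugated (every ring atom contributes a p orbital); 2 ring double bonds (4 π electrons) plus a heteroatom lone pair (2) give 6 π electrons. 6 = 4(1)+2, so it is aromatic (pyrazole).
The fused 6/5-membered bicyclic (with one sulfur) is a single π system with 9 sp² atoms and 10 π electrons from ring double bonds plus a heteroatom lone pair. 10 = 4(2)+2, so the system is aromatic and both rings count as aromatic (benzothiophene).
The 7-membered ring has one sp³ carbon, so it is not fully conjugated — not aromatic (cycloheptatriene).
The second 7-membered ring has only sp² ring atoms; a planar conformation would have a fully conjugated π system of 8 electrons. But 8 = 4(2), which is 4n not 4n+2, so it is not aromatic (cycloheptatrienyl anion).
3 of the 5 rings are aromatic. Total: 3.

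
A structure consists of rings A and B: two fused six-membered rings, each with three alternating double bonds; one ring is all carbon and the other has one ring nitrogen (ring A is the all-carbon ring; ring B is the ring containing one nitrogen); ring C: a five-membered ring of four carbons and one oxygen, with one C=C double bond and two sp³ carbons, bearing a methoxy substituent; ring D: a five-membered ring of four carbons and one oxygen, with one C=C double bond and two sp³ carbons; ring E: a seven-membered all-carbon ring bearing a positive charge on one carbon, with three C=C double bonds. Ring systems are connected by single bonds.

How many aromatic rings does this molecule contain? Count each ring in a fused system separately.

Rings A and B form a fused bicyclic system (with one nitrogen) with 10 sp² atoms and 10 π electrons from ring double bonds. 10 = 4(2)+2, so the system is aromatic and both rings count as aromatic (quinoline).
Ring C has two sp³ carbons, so it is not fully conjugated — not aromatic (2,3-dihydrofuran).
Ring D has two sp³ carbons, so it is not fully conjugated — not aromatic (2,3-dihydrofuran).
Ring E is fully conjugated (every ring atom contributes a p orbital); 3 ring double bonds (6 π electrons) plus the carbocation's empty p orbital (0, but keeps the ring conjugated) give 6 π electrons. Since 6 = 4n+2 (n=1), ring E is aromatic (tropylium cation).
Aromatic: A, B, E. Total: 3.

3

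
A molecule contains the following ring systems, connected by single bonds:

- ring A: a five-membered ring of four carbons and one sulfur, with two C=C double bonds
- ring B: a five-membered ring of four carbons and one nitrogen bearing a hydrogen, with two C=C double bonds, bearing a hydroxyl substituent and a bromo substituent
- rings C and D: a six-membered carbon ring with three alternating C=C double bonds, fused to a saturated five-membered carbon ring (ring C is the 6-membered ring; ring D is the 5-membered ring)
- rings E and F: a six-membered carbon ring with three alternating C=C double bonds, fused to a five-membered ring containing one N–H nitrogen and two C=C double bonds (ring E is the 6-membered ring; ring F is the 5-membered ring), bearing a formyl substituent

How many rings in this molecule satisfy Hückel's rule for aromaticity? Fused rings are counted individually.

Ring A is fully conjugated (every ring atom contributes a p orbital); 2 ring double bonds (4 π electrons) plus a heteroatom lone pair (2) give 6 π electrons. 6 = 4(1)+2, so ring A is aromatic (thiophene).
Ring B is planar and fully conjugated; 2 ring double bonds (4 π electrons) plus a heteroatom lone pair (2) give 6 π electrons. Since 6 = 4n+2 (n=1), ring B is aromatic (pyrrole).
Ring C has a continuous p-orbital overlap around the ring; 3 ring double bonds give 6 π electrons. 6 = 4(1)+2, so ring C is aromatic (benzene ring).
Ring D has three sp³ carbons, so it is not fully conjugated — not aromatic (cyclopentane ring).
Rings E and F form a fused bicyclic system (with one N–H) with 9 sp² atoms and 10 π electrons from ring double bonds plus a heteroatom lone pair. 10 = 4(2)+2, so the system is aromatic and both rings count as aromatic (indole).
Aromatic: A, B, C, E, F. Total: 5.

5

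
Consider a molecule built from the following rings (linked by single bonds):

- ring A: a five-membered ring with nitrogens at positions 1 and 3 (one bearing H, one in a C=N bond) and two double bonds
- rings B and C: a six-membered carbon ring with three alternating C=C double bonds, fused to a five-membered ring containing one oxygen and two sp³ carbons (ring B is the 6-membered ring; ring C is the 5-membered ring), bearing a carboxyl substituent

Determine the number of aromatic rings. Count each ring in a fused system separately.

2

Ring A is planar and fully conjugated; 2 ring double bonds (4 π electrons) plus a heteroatom lone pair (2) give 6 π electrons. 6 = 4(1)+2, so ring A is aromatic (imidazole).
Ring B is planar and fully conjugated; 3 ring double bonds give 6 π electrons. Since 6 = 4n+2 (n=1), ring B is aromatic (benzene ring).
Ring C has two sp³ carbons, so it is not fully conjugated — not aromatic (oxolane ring).
Aromatic: A, B. Total: 2.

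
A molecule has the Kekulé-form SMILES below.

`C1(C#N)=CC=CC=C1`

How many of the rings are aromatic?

1

The SMILES encodes a six-membered carbon ring with three alternating C=C double bonds.
The 6-membered ring has a continuous p-orbital overlap around the ring; 3 ring double bonds give 6 π electrons. 6 = 4(1)+2, so it is aromatic (benzene).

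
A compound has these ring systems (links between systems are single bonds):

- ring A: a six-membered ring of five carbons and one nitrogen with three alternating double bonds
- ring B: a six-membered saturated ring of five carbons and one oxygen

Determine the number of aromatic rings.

1

Ring A is fully conjugated (every ring atom contributes a p orbital); 3 ring double bonds give 6 π electrons. Since 6 = 4n+2 (n=1), ring A is aromatic (pyridine).
Ring B has only sp³ atoms, so it is not fully conjugated — not aromatic (tetrahydropyran).
Aromatic: A. Total: 1.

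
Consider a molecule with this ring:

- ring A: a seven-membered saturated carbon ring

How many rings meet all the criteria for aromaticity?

Ring A has only sp³ atoms, so it is not fully conjugated — not aromatic (cycloheptane).

0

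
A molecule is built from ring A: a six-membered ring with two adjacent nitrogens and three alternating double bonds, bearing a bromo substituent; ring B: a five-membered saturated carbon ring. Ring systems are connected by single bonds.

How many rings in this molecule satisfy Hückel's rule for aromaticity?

Ring A is planar and fully conjugated; 3 ring double bonds give 6 π electrons. Since 6 = 4n+2 (n=1), ring A is aromatic (pyridazine).
Ring B has only sp³ atoms, so it is not fully conjugated — not aromatic (cyclopentane).
Aromatic: A. Total: 1.

1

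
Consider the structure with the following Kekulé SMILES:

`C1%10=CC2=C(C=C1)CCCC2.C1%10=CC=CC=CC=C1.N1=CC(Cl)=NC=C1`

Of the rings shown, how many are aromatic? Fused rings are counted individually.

2

The SMILES encodes a six-membered carbon ring with three alternating C=C double bonds, fused to a saturated six-membered carbon ring; an eight-membered carbon ring with four alternating C=C double bonds; a six-membered ring with nitrogens at positions 1 and 4 and three alternating double bonds.
The 6-membered ring is fully conjugated (every ring atom contributes a p orbital); 3 ring double bonds give 6 π electrons. 6 = 4(1)+2, so it is aromatic (benzene ring).
The second 6-membered ring has four sp³ carbons, so it is not fully conjugated — not aromatic (cyclohexane ring).
The 8-membered ring has only sp² ring atoms; a planar conformation would have a fully conjugated π system of 8 electrons. But 8 = 4(2), which is 4n not 4n+2, so it is not aromatic (cyclooctatetraene) — cyclooctatetraene distorts into a non-planar tub to avoid antiaromaticity.
The 6-membered ring with two nitrogens (1,4) has a continuous p-orbital overlap around the ring; 3 ring double bonds give 6 π electrons. Since 6 = 4n+2 (n=1), it is aromatic (pyrazine).
2 of the 4 rings are aromatic. Total: 2.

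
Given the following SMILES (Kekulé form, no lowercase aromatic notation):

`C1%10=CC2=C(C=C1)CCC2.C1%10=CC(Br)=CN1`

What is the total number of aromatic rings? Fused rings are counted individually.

The SMILES encodes a six-membered carbon ring with three alternating C=C double bonds, fused to a saturated five-membered carbon ring; a five-membered ring of four carbons and one nitrogen bearing a hydrogen, with two C=C double bonds.
The 6-membered ring is planar and fully conjugated; 3 ring double bonds give 6 π electrons. That satisfies 4n+2 with n=1, so it is aromatic (benzene ring).
The 5-membered ring has three sp³ carbons, so it is not fully conjugated — not aromatic (cyclopentane ring).
The 5-membered ring with one N–H is fully conjugated (every ring atom contributes a p orbital); 2 ring double bonds (4 π electrons) plus a heteroatom lone pair (2) give 6 π electrons. That satisfies 4n+2 with n=1, so it is aromatic (pyrrole).
2 of the 3 rings are aromatic. Total: 2.

2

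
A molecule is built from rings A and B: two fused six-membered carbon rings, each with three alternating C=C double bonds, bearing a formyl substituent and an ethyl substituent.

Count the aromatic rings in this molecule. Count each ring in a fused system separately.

Rings A and B form a fused bicyclic system with 10 sp² atoms and 10 π electrons from ring double bonds. 10 = 4(2)+2, so the system is aromatic and both rings count as aromatic (naphthalene).
Aromatic: A, B. Total: 2.

2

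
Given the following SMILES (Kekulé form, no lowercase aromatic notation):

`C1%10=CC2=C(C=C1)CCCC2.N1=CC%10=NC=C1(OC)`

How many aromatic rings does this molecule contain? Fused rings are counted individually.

2

The SMILES encodes a six-membered carbon ring with three alternating C=C double bonds, fused to a saturated six-membered carbon ring; a six-membered ring with nitrogens at positions 1 and 4 and three alternating double bonds.
The 6-membered ring is fully conjugated (every ring atom contributes a p orbital); 3 ring double bonds give 6 π electrons. 6 = 4(1)+2, so it is aromatic (benzene ring).
The second 6-membered ring has four sp³ carbons, so it is not fully conjugated — not aromatic (cyclohexane ring).
The 6-membered ring with two nitrogens (1,4) is planar and fully conjugated; 3 ring double bonds give 6 π electrons. 6 = 4(1)+2, so it is aromatic (pyrazine).
2 of the 3 rings are aromatic. Total: 2.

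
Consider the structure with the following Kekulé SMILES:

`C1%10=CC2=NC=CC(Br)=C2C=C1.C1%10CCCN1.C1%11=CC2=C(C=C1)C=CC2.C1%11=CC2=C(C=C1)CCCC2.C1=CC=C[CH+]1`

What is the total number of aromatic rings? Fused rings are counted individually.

4

The SMILES encodes two fused six-membered rings, each with three alternating double bonds; one ring is all carbon and the other has one ring nitrogen; a five-membered saturated ring of four carbons and one N–H nitrogen; a six-membered carbon ring with three alternating C=C double bonds, fused to a five-membered carbon ring containing one C=C double bond and one sp³ carbon; a six-membered carbon ring with three alternating C=C double bonds, fused to a saturated six-membered carbon ring; a five-membered all-carbon ring bearing a positive charge on one carbon, with two C=C double bonds.
The fused 6/6-membered bicyclic (with one nitrogen) is a single π system with 10 sp² atoms and 10 π electrons from ring double bonds. 10 = 4(2)+2, so the system is aromatic and both rings count as aromatic (quinoline).
The 5-membered ring with one N–H has only sp³ atoms, so it is not fully conjugated — not aromatic (pyrrolidine).
The 6-membered ring has a continuous p-orbital overlap around the ring; 3 ring double bonds give 6 π electrons. That satisfies 4n+2 with n=1, so it is aromatic (benzene ring).
The 5-membered ring has one sp³ carbon, so it is not fully conjugated — not aromatic (cyclopentene ring).
The second 6-membered ring is planar and fully conjugated; 3 ring double bonds give 6 π electrons. Since 6 = 4n+2 (n=1), it is aromatic (benzene ring).
The third 6-membered ring has four sp³ carbons, so it is not fully conjugated — not aromatic (cyclohexane ring).
The second 5-membered ring has only sp² ring atoms; a planar conformation would have a fully conjugated π system of 4 electrons. But 4 = 4(1), which is 4n not 4n+2, so it is not aromatic (cyclopentadienyl cation).
4 of the 8 rings are aromatic. Total: 4.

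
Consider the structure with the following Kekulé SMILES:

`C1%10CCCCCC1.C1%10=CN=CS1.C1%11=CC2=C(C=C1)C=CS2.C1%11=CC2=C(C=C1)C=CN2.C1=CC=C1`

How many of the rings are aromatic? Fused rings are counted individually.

5

The SMILES encodes a seven-membered saturated carbon ring; a five-membered ring with a sulfur at position 1 and a nitrogen at position 3 (in a C=N bond), with two double bonds; a six-membered carbon ring with three alternating C=C double bonds, fused to a five-membered ring containing one sulfur and two C=C double bonds; a six-membered carbon ring with three alternating C=C double bonds, fused to a five-membered ring containing one N–H nitrogen and two C=C double bonds; a four-membered carbon ring with two alternating C=C double bonds.
The 7-membered ring has only sp³ atoms, so it is not fully conjugated — not aromatic (cycloheptane).
The 5-membered ring with one sulfur and one =N– has a continuous p-orbital overlap around the ring; 2 ring double bonds (4 π electrons) plus a heteroatom lone pair (2) give 6 π electrons. 6 = 4(1)+2, so it is aromatic (thiazole).
The fused 6/5-membered bicyclic (with one sulfur) is a single π system with 9 sp² atoms and 10 π electrons from ring double bonds plus a heteroatom lone pair. 10 = 4(2)+2, so the system is aromatic and both rings count as aromatic (benzothiophene).
The fused 6/5-membered bicyclic (with one N–H) is a single π system with 9 sp² atoms and 10 π electrons from ring double bonds plus a heteroatom lone pair. 10 = 4(2)+2, so the system is aromatic and both rings count as aromatic (indole).
The 4-membered ring has only sp² ring atoms; a planar conformation would have a fully conjugated π system of 4 electrons. But 4 = 4(1), which is 4n not 4n+2, so it is not aromatic (cyclobutadiene) — cyclobutadiene is antiaromatic and distorts to a rectangle.
5 of the 7 rings are aromatic. Total: 5.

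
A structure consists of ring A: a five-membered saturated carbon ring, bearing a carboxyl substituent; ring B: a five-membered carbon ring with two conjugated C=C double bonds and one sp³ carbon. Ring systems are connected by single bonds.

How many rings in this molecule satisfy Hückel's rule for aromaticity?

0

Ring A has only sp³ atoms, so it is not fully conjugated — not aromatic (cyclopentane).
Ring B has one sp³ carbon, so it is not fully conjugated — not aromatic (cyclopentadiene).
No ring is aromatic. Total: 0.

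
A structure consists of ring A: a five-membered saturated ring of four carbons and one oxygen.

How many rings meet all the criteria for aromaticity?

0

Ring A has only sp³ atoms, so it is not fully conjugated — not aromatic (tetrahydrofuran).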